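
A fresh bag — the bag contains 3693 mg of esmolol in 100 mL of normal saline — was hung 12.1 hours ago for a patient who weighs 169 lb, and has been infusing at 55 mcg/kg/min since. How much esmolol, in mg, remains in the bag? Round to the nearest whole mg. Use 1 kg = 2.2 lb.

Weight = 169 lb ÷ 2.2 lb/kg = 76.81818 kg
Dose = 55 mcg/kg/min × 76.81818 kg = 4225 mcg/min
4225 mcg/min × 60 min/hr = 253500 mcg/hr
Concentration = 3693 mg ÷ 100 mL = 36.93 mg/mL = 36930 mcg/mL
Rate = 253500 mcg/hr ÷ 36930 mcg/mL = 6.864338 mL/hr
Volume infused = 6.864338 mL/hr × 12.1 hr = 83.05849 mL
Volume remaining = 100 − 83.05849 = 16.94151 mL
Drug remaining = 16.94151 mL × 36930 mcg/mL = 625650 mcg = 625.65 mg

626 mg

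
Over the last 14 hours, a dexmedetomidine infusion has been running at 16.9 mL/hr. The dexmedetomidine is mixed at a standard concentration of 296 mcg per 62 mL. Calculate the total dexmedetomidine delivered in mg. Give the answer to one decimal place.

Concentration = 296 mcg ÷ 62 mL = 4.774194 mcg/mL
Drug rate = 16.9 mL/hr × 4.774194 mcg/mL = 80.68387 mcg/hr
Total = 80.68387 mcg/hr × 14 hr = 1129.574 mcg = 1.129574 mg

1.1 mg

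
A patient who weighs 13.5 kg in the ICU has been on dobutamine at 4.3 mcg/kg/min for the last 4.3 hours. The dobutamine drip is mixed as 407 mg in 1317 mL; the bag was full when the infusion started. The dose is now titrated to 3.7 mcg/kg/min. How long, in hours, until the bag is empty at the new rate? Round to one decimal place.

Initial rate:
Dose = 4.3 mcg/kg/min × 13.5 kg = 58.05 mcg/min
58.05 mcg/min × 60 min/hr = 3483 mcg/hr
Concentration = 407 mg ÷ 1317 mL = 0.3090357 mg/mL = 309.0357 mcg/mL
Rate = 3483 mcg/hr ÷ 309.0357 mcg/mL = 11.27054 mL/hr
Volume infused so far = 11.27054 mL/hr × 4.3 hr = 48.46333 mL
Volume remaining = 1317 − 48.46333 = 1268.537 mL
New rate:
Dose = 3.7 mcg/kg/min × 13.5 kg = 49.95 mcg/min
49.95 mcg/min × 60 min/hr = 2997 mcg/hr
Rate = 2997 mcg/hr ÷ 309.0357 mcg/mL = 9.697909 mL/hr
Time remaining = 1268.537 mL ÷ 9.697909 mL/hr = 130.8052 hr

130.8 hours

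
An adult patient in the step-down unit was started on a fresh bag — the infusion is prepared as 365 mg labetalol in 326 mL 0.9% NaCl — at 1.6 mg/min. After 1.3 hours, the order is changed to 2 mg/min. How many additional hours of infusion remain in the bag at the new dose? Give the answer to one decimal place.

2.0 hours

Initial rate:
1.6 mg/min × 60 min/hr = 96 mg/hr
Concentration = 365 mg ÷ 326 mL = 1.119632 mg/mL
Rate = 96 mg/hr ÷ 1.119632 mg/mL = 85.74247 mL/hr
Volume infused so far = 85.74247 mL/hr × 1.3 hr = 111.4652 mL
Volume remaining = 326 − 111.4652 = 214.5348 mL
New rate:
2 mg/min × 60 min/hr = 120 mg/hr
Rate = 120 mg/hr ÷ 1.119632 mg/mL = 107.1781 mL/hr
Time remaining = 214.5348 mL ÷ 107.1781 mL/hr = 2.001667 hr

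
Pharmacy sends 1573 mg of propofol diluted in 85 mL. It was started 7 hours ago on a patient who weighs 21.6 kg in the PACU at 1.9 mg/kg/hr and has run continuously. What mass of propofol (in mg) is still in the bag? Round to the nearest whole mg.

1286 mg

Dose = 1.9 mg/kg/hr × 21.6 kg = 41.04 mg/hr
Concentration = 1573 mg ÷ 85 mL = 18.50588 mg/mL
Rate = 41.04 mg/hr ÷ 18.50588 mg/mL = 2.217673 mL/hr
Volume infused = 2.217673 mL/hr × 7 hr = 15.52371 mL
Volume remaining = 85 − 15.52371 = 69.47629 mL
Drug remaining = 69.47629 mL × 18.50588 mg/mL = 1285.72 mg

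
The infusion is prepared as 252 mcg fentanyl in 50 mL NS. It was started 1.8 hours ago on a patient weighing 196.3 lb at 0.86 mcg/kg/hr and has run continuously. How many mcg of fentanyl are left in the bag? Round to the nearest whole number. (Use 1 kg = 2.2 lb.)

114 mcg

Weight = 196.3 lb ÷ 2.2 lb/kg = 89.22727 kg
Dose = 0.86 mcg/kg/hr × 89.22727 kg = 76.73545 mcg/hr
Concentration = 252 mcg ÷ 50 mL = 5.04 mcg/mL
Rate = 76.73545 mcg/hr ÷ 5.04 mcg/mL = 15.22529 mL/hr
Volume infused = 15.22529 mL/hr × 1.8 hr = 27.40552 mL
Volume remaining = 50 − 27.40552 = 22.59448 mL
Drug remaining = 22.59448 mL × 5.04 mcg/mL = 113.8762 mcg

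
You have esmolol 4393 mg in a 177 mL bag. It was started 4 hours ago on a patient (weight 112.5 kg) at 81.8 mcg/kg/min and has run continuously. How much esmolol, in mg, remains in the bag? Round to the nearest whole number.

Dose = 81.8 mcg/kg/min × 112.5 kg = 9202.5 mcg/min
9202.5 mcg/min × 60 min/hr = 552150 mcg/hr
Concentration = 4393 mg ÷ 177 mL = 24.81921 mg/mL = 24819.21 mcg/mL
Rate = 552150 mcg/hr ÷ 24819.21 mcg/mL = 22.24688 mL/hr
Volume infused = 22.24688 mL/hr × 4 hr = 88.98753 mL
Volume remaining = 177 − 88.98753 = 88.01247 mL
Drug remaining = 88.01247 mL × 24819.21 mcg/mL = 2184400 mcg = 2184.4 mg

2184 mg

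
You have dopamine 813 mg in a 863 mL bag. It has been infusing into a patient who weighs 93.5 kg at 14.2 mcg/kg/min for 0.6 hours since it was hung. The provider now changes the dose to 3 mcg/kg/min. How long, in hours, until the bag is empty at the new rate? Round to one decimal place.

Initial rate:
Dose = 14.2 mcg/kg/min × 93.5 kg = 1327.7 mcg/min
1327.7 mcg/min × 60 min/hr = 79662 mcg/hr
Concentration = 813 mg ÷ 863 mL = 0.9420626 mg/mL = 942.0626 mcg/mL
Rate = 79662 mcg/hr ÷ 942.0626 mcg/mL = 84.56126 mL/hr
Volume infused so far = 84.56126 mL/hr × 0.6 hr = 50.73676 mL
Volume remaining = 863 − 50.73676 = 812.2632 mL
New rate:
Dose = 3 mcg/kg/min × 93.5 kg = 280.5 mcg/min
280.5 mcg/min × 60 min/hr = 16830 mcg/hr
Rate = 16830 mcg/hr ÷ 942.0626 mcg/mL = 17.86506 mL/hr
Time remaining = 812.2632 mL ÷ 17.86506 mL/hr = 45.4666 hr

45.5 hours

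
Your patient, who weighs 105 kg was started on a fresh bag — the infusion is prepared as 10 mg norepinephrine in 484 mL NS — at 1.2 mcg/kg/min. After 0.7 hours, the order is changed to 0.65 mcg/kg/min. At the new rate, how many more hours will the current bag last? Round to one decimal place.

1.1 hours

Initial rate:
Dose = 1.2 mcg/kg/min × 105 kg = 126 mcg/min
126 mcg/min × 60 min/hr = 7560 mcg/hr
Concentration = 10 mg ÷ 484 mL = 0.02066116 mg/mL = 20.66116 mcg/mL
Rate = 7560 mcg/hr ÷ 20.66116 mcg/mL = 365.904 mL/hr
Volume infused so far = 365.904 mL/hr × 0.7 hr = 256.1328 mL
Volume remaining = 484 − 256.1328 = 227.8672 mL
New rate:
Dose = 0.65 mcg/kg/min × 105 kg = 68.25 mcg/min
68.25 mcg/min × 60 min/hr = 4095 mcg/hr
Rate = 4095 mcg/hr ÷ 20.66116 mcg/mL = 198.198 mL/hr
Time remaining = 227.8672 mL ÷ 198.198 mL/hr = 1.149695 hr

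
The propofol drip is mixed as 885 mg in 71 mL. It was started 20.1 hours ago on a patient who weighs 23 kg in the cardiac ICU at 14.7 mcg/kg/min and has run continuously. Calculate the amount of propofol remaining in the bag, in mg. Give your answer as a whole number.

Dose = 14.7 mcg/kg/min × 23 kg = 338.1 mcg/min
338.1 mcg/min × 60 min/hr = 20286 mcg/hr
Concentration = 885 mg ÷ 71 mL = 12.46479 mg/mL = 12464.79 mcg/mL
Rate = 20286 mcg/hr ÷ 12464.79 mcg/mL = 1.627464 mL/hr
Volume infused = 1.627464 mL/hr × 20.1 hr = 32.71203 mL
Volume remaining = 71 − 32.71203 = 38.28797 mL
Drug remaining = 38.28797 mL × 12464.79 mcg/mL = 477251.4 mcg = 477.2514 mg

477 mg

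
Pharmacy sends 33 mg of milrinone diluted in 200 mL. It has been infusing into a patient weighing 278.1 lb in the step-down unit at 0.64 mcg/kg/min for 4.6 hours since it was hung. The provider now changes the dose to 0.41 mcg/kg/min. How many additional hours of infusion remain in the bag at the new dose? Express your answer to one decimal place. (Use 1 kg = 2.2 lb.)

Initial rate:
Weight = 278.1 lb ÷ 2.2 lb/kg = 126.4091 kg
Dose = 0.64 mcg/kg/min × 126.4091 kg = 80.90182 mcg/min
80.90182 mcg/min × 60 min/hr = 4854.109 mcg/hr
Concentration = 33 mg ÷ 200 mL = 0.165 mg/mL = 165 mcg/mL
Rate = 4854.109 mcg/hr ÷ 165 mcg/mL = 29.41884 mL/hr
Volume infused so far = 29.41884 mL/hr × 4.6 hr = 135.3267 mL
Volume remaining = 200 − 135.3267 = 64.67332 mL
New rate:
Dose = 0.41 mcg/kg/min × 126.4091 kg = 51.82773 mcg/min
51.82773 mcg/min × 60 min/hr = 3109.664 mcg/hr
Rate = 3109.664 mcg/hr ÷ 165 mcg/mL = 18.84645 mL/hr
Time remaining = 64.67332 mL ÷ 18.84645 mL/hr = 3.431592 hr

3.4 hours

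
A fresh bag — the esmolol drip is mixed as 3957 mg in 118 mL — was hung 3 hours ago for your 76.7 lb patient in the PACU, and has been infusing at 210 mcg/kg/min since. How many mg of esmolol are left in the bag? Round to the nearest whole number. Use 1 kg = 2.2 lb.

Weight = 76.7 lb ÷ 2.2 lb/kg = 34.86364 kg
Dose = 210 mcg/kg/min × 34.86364 kg = 7321.364 mcg/min
7321.364 mcg/min × 60 min/hr = 439281.8 mcg/hr
Concentration = 3957 mg ÷ 118 mL = 33.5339 mg/mL = 33533.9 mcg/mL
Rate = 439281.8 mcg/hr ÷ 33533.9 mcg/mL = 13.09963 mL/hr
Volume infused = 13.09963 mL/hr × 3 hr = 39.2989 mL
Volume remaining = 118 − 39.2989 = 78.7011 mL
Drug remaining = 78.7011 mL × 33533.9 mcg/mL = 2639155 mcg = 2639.155 mg

2639 mg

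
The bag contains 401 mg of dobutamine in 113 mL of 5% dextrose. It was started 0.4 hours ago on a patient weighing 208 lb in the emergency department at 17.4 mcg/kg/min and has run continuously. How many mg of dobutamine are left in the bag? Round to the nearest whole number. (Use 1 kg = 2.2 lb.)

Weight = 208 lb ÷ 2.2 lb/kg = 94.54545 kg
Dose = 17.4 mcg/kg/min × 94.54545 kg = 1645.091 mcg/min
1645.091 mcg/min × 60 min/hr = 98705.45 mcg/hr
Concentration = 401 mg ÷ 113 mL = 3.548673 mg/mL = 3548.673 mcg/mL
Rate = 98705.45 mcg/hr ÷ 3548.673 mcg/mL = 27.81475 mL/hr
Volume infused = 27.81475 mL/hr × 0.4 hr = 11.1259 mL
Volume remaining = 113 − 11.1259 = 101.8741 mL
Drug remaining = 101.8741 mL × 3548.673 mcg/mL = 361517.8 mcg = 361.5178 mg

362 mg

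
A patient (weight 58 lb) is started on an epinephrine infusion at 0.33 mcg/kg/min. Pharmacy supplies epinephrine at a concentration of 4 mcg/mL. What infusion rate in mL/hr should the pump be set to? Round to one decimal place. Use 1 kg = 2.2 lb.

130.5 mL/hr

Weight = 58 lb ÷ 2.2 lb/kg = 26.36364 kg
Dose = 0.33 mcg/kg/min × 26.36364 kg = 8.7 mcg/min
8.7 mcg/min × 60 min/hr = 522 mcg/hr
Rate = 522 mcg/hr ÷ 4 mcg/mL = 130.5 mL/hr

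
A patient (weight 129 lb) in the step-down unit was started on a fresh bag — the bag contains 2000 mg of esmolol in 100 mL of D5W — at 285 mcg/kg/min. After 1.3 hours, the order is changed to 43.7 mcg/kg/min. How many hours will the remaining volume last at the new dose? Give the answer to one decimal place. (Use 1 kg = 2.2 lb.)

Initial rate:
Weight = 129 lb ÷ 2.2 lb/kg = 58.63636 kg
Dose = 285 mcg/kg/min × 58.63636 kg = 16711.36 mcg/min
16711.36 mcg/min × 60 min/hr = 1002682 mcg/hr
Concentration = 2000 mg ÷ 100 mL = 20 mg/mL = 20000 mcg/mL
Rate = 1002682 mcg/hr ÷ 20000 mcg/mL = 50.13409 mL/hr
Volume infused so far = 50.13409 mL/hr × 1.3 hr = 65.17432 mL
Volume remaining = 100 − 65.17432 = 34.82568 mL
New rate:
Dose = 43.7 mcg/kg/min × 58.63636 kg = 2562.409 mcg/min
2562.409 mcg/min × 60 min/hr = 153744.5 mcg/hr
Rate = 153744.5 mcg/hr ÷ 20000 mcg/mL = 7.687227 mL/hr
Time remaining = 34.82568 mL ÷ 7.687227 mL/hr = 4.530331 hr

4.5 hours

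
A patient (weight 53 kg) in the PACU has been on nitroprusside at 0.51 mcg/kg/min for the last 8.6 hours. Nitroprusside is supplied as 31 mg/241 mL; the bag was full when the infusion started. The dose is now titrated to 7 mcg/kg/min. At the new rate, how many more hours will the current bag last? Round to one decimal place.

Initial rate:
Dose = 0.51 mcg/kg/min × 53 kg = 27.03 mcg/min
27.03 mcg/min × 60 min/hr = 1621.8 mcg/hr
Concentration = 31 mg ÷ 241 mL = 0.1286307 mg/mL = 128.6307 mcg/mL
Rate = 1621.8 mcg/hr ÷ 128.6307 mcg/mL = 12.60819 mL/hr
Volume infused so far = 12.60819 mL/hr × 8.6 hr = 108.4304 mL
Volume remaining = 241 − 108.4304 = 132.5696 mL
New rate:
Dose = 7 mcg/kg/min × 53 kg = 371 mcg/min
371 mcg/min × 60 min/hr = 22260 mcg/hr
Rate = 22260 mcg/hr ÷ 128.6307 mcg/mL = 173.0535 mL/hr
Time remaining = 132.5696 mL ÷ 173.0535 mL/hr = 0.7660611 hr

0.8 hours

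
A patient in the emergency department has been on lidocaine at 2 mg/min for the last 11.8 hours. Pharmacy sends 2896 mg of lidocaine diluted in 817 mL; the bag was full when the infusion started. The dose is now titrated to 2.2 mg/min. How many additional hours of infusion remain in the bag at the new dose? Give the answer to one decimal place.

11.2 hours

Initial rate:
2 mg/min × 60 min/hr = 120 mg/hr
Concentration = 2896 mg ÷ 817 mL = 3.544676 mg/mL
Rate = 120 mg/hr ÷ 3.544676 mg/mL = 33.85359 mL/hr
Volume infused so far = 33.85359 mL/hr × 11.8 hr = 399.4724 mL
Volume remaining = 817 − 399.4724 = 417.5276 mL
New rate:
2.2 mg/min × 60 min/hr = 132 mg/hr
Rate = 132 mg/hr ÷ 3.544676 mg/mL = 37.23895 mL/hr
Time remaining = 417.5276 mL ÷ 37.23895 mL/hr = 11.21212 hr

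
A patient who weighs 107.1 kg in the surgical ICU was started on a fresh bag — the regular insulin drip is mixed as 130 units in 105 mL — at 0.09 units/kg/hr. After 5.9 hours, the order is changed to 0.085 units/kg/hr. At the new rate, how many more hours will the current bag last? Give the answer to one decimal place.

8.0 hours

Initial rate:
Dose = 0.09 units/kg/hr × 107.1 kg = 9.639 units/hr
Concentration = 130 units ÷ 105 mL = 1.238095 units/mL
Rate = 9.639 units/hr ÷ 1.238095 units/mL = 7.785346 mL/hr
Volume infused so far = 7.785346 mL/hr × 5.9 hr = 45.93354 mL
Volume remaining = 105 − 45.93354 = 59.06646 mL
New rate:
Dose = 0.085 units/kg/hr × 107.1 kg = 9.1035 units/hr
Rate = 9.1035 units/hr ÷ 1.238095 units/mL = 7.352827 mL/hr
Time remaining = 59.06646 mL ÷ 7.352827 mL/hr = 8.033163 hr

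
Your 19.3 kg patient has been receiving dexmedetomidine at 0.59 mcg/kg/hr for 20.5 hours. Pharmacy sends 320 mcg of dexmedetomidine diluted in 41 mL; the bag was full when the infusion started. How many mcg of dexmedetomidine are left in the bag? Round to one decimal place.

86.6 mcg

Dose = 0.59 mcg/kg/hr × 19.3 kg = 11.387 mcg/hr
Concentration = 320 mcg ÷ 41 mL = 7.804878 mcg/mL
Rate = 11.387 mcg/hr ÷ 7.804878 mcg/mL = 1.458959 mL/hr
Volume infused = 1.458959 mL/hr × 20.5 hr = 29.90867 mL
Volume remaining = 41 − 29.90867 = 11.09133 mL
Drug remaining = 11.09133 mL × 7.804878 mcg/mL = 86.5665 mcg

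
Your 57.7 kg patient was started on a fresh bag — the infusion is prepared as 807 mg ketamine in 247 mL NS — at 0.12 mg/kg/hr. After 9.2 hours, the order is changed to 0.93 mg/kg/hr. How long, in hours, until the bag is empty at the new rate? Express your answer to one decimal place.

Initial rate:
Dose = 0.12 mg/kg/hr × 57.7 kg = 6.924 mg/hr
Concentration = 807 mg ÷ 247 mL = 3.267206 mg/mL
Rate = 6.924 mg/hr ÷ 3.267206 mg/mL = 2.119242 mL/hr
Volume infused so far = 2.119242 mL/hr × 9.2 hr = 19.49702 mL
Volume remaining = 247 − 19.49702 = 227.503 mL
New rate:
Dose = 0.93 mg/kg/hr × 57.7 kg = 53.661 mg/hr
Rate = 53.661 mg/hr ÷ 3.267206 mg/mL = 16.42412 mL/hr
Time remaining = 227.503 mL ÷ 16.42412 mL/hr = 13.85176 hr

13.9 hours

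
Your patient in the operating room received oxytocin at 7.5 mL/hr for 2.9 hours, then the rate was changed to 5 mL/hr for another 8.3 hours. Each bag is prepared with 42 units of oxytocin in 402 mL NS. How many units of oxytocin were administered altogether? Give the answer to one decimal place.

Concentration = 42 units ÷ 402 mL = 0.1044776 units/mL
Stage 1: 7.5 mL/hr × 2.9 hr = 21.75 mL → 21.75 mL × 0.1044776 units/mL = 2.272388 units
Stage 2: 5 mL/hr × 8.3 hr = 41.5 mL → 41.5 mL × 0.1044776 units/mL = 4.335821 units
Total = 2.272388 + 4.335821 = 6.608209 units

6.6 units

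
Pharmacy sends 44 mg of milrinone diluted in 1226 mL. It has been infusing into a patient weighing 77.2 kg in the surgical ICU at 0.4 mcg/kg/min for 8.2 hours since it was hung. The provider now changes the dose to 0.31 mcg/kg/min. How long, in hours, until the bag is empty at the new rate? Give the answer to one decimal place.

Initial rate:
Dose = 0.4 mcg/kg/min × 77.2 kg = 30.88 mcg/min
30.88 mcg/min × 60 min/hr = 1852.8 mcg/hr
Concentration = 44 mg ÷ 1226 mL = 0.03588907 mg/mL = 35.88907 mcg/mL
Rate = 1852.8 mcg/hr ÷ 35.88907 mcg/mL = 51.62575 mL/hr
Volume infused so far = 51.62575 mL/hr × 8.2 hr = 423.3311 mL
Volume remaining = 1226 − 423.3311 = 802.6689 mL
New rate:
Dose = 0.31 mcg/kg/min × 77.2 kg = 23.932 mcg/min
23.932 mcg/min × 60 min/hr = 1435.92 mcg/hr
Rate = 1435.92 mcg/hr ÷ 35.88907 mcg/mL = 40.00995 mL/hr
Time remaining = 802.6689 mL ÷ 40.00995 mL/hr = 20.06173 hr

20.1 hours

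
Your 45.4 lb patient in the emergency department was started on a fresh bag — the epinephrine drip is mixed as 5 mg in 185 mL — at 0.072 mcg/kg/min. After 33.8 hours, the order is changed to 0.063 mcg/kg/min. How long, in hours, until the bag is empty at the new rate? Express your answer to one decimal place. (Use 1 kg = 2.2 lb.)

25.5 hours

Initial rate:
Weight = 45.4 lb ÷ 2.2 lb/kg = 20.63636 kg
Dose = 0.072 mcg/kg/min × 20.63636 kg = 1.485818 mcg/min
1.485818 mcg/min × 60 min/hr = 89.14909 mcg/hr
Concentration = 5 mg ÷ 185 mL = 0.02702703 mg/mL = 27.02703 mcg/mL
Rate = 89.14909 mcg/hr ÷ 27.02703 mcg/mL = 3.298516 mL/hr
Volume infused so far = 3.298516 mL/hr × 33.8 hr = 111.4899 mL
Volume remaining = 185 − 111.4899 = 73.51015 mL
New rate:
Dose = 0.063 mcg/kg/min × 20.63636 kg = 1.300091 mcg/min
1.300091 mcg/min × 60 min/hr = 78.00545 mcg/hr
Rate = 78.00545 mcg/hr ÷ 27.02703 mcg/mL = 2.886202 mL/hr
Time remaining = 73.51015 mL ÷ 2.886202 mL/hr = 25.46951 hr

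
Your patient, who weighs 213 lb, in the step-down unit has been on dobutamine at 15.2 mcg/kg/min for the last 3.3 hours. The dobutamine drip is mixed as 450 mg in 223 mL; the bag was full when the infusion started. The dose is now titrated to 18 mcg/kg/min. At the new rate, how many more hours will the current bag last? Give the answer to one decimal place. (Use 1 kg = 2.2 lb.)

Initial rate:
Weight = 213 lb ÷ 2.2 lb/kg = 96.81818 kg
Dose = 15.2 mcg/kg/min × 96.81818 kg = 1471.636 mcg/min
1471.636 mcg/min × 60 min/hr = 88298.18 mcg/hr
Concentration = 450 mg ÷ 223 mL = 2.017937 mg/mL = 2017.937 mcg/mL
Rate = 88298.18 mcg/hr ÷ 2017.937 mcg/mL = 43.75665 mL/hr
Volume infused so far = 43.75665 mL/hr × 3.3 hr = 144.397 mL
Volume remaining = 223 − 144.397 = 78.60304 mL
New rate:
Dose = 18 mcg/kg/min × 96.81818 kg = 1742.727 mcg/min
1742.727 mcg/min × 60 min/hr = 104563.6 mcg/hr
Rate = 104563.6 mcg/hr ÷ 2017.937 mcg/mL = 51.81709 mL/hr
Time remaining = 78.60304 mL ÷ 51.81709 mL/hr = 1.516933 hr

1.5 hours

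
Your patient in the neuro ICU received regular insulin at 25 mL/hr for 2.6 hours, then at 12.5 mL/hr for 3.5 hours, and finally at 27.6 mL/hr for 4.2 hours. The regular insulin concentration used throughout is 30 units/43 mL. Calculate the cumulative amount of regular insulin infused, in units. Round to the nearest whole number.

157 units

Concentration = 30 units ÷ 43 mL = 0.6976744 units/mL
Stage 1: 25 mL/hr × 2.6 hr = 65 mL → 65 mL × 0.6976744 units/mL = 45.34884 units
Stage 2: 12.5 mL/hr × 3.5 hr = 43.75 mL → 43.75 mL × 0.6976744 units/mL = 30.52326 units
Stage 3: 27.6 mL/hr × 4.2 hr = 115.92 mL → 115.92 mL × 0.6976744 units/mL = 80.87442 units
Total = 45.34884 + 30.52326 + 80.87442 = 156.7465 units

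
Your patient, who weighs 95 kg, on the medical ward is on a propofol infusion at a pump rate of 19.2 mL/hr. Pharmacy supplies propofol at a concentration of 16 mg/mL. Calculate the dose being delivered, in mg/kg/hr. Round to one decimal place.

3.2 mg/kg/hr

Drug rate = 19.2 mL/hr × 16 mg/mL = 307.2 mg/hr
307.2 mg/hr ÷ 95 kg = 3.233684 mg/kg/hr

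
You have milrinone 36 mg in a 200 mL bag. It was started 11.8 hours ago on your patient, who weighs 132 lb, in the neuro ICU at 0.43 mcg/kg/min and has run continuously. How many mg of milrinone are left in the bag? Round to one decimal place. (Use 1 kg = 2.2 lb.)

Weight = 132 lb ÷ 2.2 lb/kg = 60 kg
Dose = 0.43 mcg/kg/min × 60 kg = 25.8 mcg/min
25.8 mcg/min × 60 min/hr = 1548 mcg/hr
Concentration = 36 mg ÷ 200 mL = 0.18 mg/mL = 180 mcg/mL
Rate = 1548 mcg/hr ÷ 180 mcg/mL = 8.6 mL/hr
Volume infused = 8.6 mL/hr × 11.8 hr = 101.48 mL
Volume remaining = 200 − 101.48 = 98.52 mL
Drug remaining = 98.52 mL × 180 mcg/mL = 17733.6 mcg = 17.7336 mg

17.7 mg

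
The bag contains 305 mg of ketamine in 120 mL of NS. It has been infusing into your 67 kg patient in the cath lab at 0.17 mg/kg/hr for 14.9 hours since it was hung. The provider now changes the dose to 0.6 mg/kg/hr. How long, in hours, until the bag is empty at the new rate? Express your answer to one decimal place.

Initial rate:
Dose = 0.17 mg/kg/hr × 67 kg = 11.39 mg/hr
Concentration = 305 mg ÷ 120 mL = 2.541667 mg/mL
Rate = 11.39 mg/hr ÷ 2.541667 mg/mL = 4.481311 mL/hr
Volume infused so far = 4.481311 mL/hr × 14.9 hr = 66.77154 mL
Volume remaining = 120 − 66.77154 = 53.22846 mL
New rate:
Dose = 0.6 mg/kg/hr × 67 kg = 40.2 mg/hr
Rate = 40.2 mg/hr ÷ 2.541667 mg/mL = 15.81639 mL/hr
Time remaining = 53.22846 mL ÷ 15.81639 mL/hr = 3.365398 hr

3.4 hours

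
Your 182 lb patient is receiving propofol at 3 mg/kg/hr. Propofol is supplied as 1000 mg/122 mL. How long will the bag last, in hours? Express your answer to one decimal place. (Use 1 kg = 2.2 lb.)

4.0 hours

Weight = 182 lb ÷ 2.2 lb/kg = 82.72727 kg
Dose = 3 mg/kg/hr × 82.72727 kg = 248.1818 mg/hr
Concentration = 1000 mg ÷ 122 mL = 8.196721 mg/mL
Rate = 248.1818 mg/hr ÷ 8.196721 mg/mL = 30.27818 mL/hr
Duration = 122 mL ÷ 30.27818 mL/hr = 4.029304 hr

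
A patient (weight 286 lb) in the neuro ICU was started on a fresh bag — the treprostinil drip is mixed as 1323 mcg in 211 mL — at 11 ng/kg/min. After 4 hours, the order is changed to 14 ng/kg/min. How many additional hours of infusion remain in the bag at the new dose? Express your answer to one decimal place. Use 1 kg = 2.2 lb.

Initial rate:
Weight = 286 lb ÷ 2.2 lb/kg = 130 kg
Dose = 11 ng/kg/min × 130 kg = 1430 ng/min
1430 ng/min × 60 min/hr = 85800 ng/hr
Concentration = 1323 mcg ÷ 211 mL = 6.270142 mcg/mL = 6270.142 ng/mL
Rate = 85800 ng/hr ÷ 6270.142 ng/mL = 13.6839 mL/hr
Volume infused so far = 13.6839 mL/hr × 4 hr = 54.7356 mL
Volume remaining = 211 − 54.7356 = 156.2644 mL
New rate:
Dose = 14 ng/kg/min × 130 kg = 1820 ng/min
1820 ng/min × 60 min/hr = 109200 ng/hr
Rate = 109200 ng/hr ÷ 6270.142 ng/mL = 17.41587 mL/hr
Time remaining = 156.2644 mL ÷ 17.41587 mL/hr = 8.972527 hr

9.0 hours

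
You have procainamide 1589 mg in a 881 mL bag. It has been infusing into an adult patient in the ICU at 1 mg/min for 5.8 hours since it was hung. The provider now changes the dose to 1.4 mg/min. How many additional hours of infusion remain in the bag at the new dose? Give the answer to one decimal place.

14.8 hours

Initial rate:
1 mg/min × 60 min/hr = 60 mg/hr
Concentration = 1589 mg ÷ 881 mL = 1.803632 mg/mL
Rate = 60 mg/hr ÷ 1.803632 mg/mL = 33.26621 mL/hr
Volume infused so far = 33.26621 mL/hr × 5.8 hr = 192.944 mL
Volume remaining = 881 − 192.944 = 688.056 mL
New rate:
1.4 mg/min × 60 min/hr = 84 mg/hr
Rate = 84 mg/hr ÷ 1.803632 mg/mL = 46.57269 mL/hr
Time remaining = 688.056 mL ÷ 46.57269 mL/hr = 14.77381 hr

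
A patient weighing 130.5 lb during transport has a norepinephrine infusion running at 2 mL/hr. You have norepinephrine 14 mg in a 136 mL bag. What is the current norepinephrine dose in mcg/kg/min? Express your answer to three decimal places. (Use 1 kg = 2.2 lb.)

0.058 mcg/kg/min

Weight = 130.5 lb ÷ 2.2 lb/kg = 59.31818 kg
Concentration = 14 mg ÷ 136 mL = 0.1029412 mg/mL = 102.9412 mcg/mL
Drug rate = 2 mL/hr × 102.9412 mcg/mL = 205.8824 mcg/hr
205.8824 mcg/hr ÷ 60 min/hr = 3.431373 mcg/min
3.431373 mcg/min ÷ 59.31818 kg = 0.05784689 mcg/kg/min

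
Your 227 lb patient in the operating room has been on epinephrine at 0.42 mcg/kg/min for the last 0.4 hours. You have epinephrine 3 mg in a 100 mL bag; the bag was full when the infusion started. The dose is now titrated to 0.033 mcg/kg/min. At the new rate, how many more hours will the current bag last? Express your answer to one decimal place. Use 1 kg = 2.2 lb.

Initial rate:
Weight = 227 lb ÷ 2.2 lb/kg = 103.1818 kg
Dose = 0.42 mcg/kg/min × 103.1818 kg = 43.33636 mcg/min
43.33636 mcg/min × 60 min/hr = 2600.182 mcg/hr
Concentration = 3 mg ÷ 100 mL = 0.03 mg/mL = 30 mcg/mL
Rate = 2600.182 mcg/hr ÷ 30 mcg/mL = 86.67273 mL/hr
Volume infused so far = 86.67273 mL/hr × 0.4 hr = 34.66909 mL
Volume remaining = 100 − 34.66909 = 65.33091 mL
New rate:
Dose = 0.033 mcg/kg/min × 103.1818 kg = 3.405 mcg/min
3.405 mcg/min × 60 min/hr = 204.3 mcg/hr
Rate = 204.3 mcg/hr ÷ 30 mcg/mL = 6.81 mL/hr
Time remaining = 65.33091 mL ÷ 6.81 mL/hr = 9.593379 hr

9.6 hours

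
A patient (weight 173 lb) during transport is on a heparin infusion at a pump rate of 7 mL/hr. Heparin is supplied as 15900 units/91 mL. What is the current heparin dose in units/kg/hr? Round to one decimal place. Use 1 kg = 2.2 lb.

15.6 units/kg/hr

Weight = 173 lb ÷ 2.2 lb/kg = 78.63636 kg
Concentration = 15900 units ÷ 91 mL = 174.7253 units/mL
Drug rate = 7 mL/hr × 174.7253 units/mL = 1223.077 units/hr
1223.077 units/hr ÷ 78.63636 kg = 15.55358 units/kg/hr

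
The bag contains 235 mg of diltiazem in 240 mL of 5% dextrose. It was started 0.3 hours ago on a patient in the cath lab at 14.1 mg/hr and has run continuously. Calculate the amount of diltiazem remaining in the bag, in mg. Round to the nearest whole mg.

Concentration = 235 mg ÷ 240 mL = 0.9791667 mg/mL
Rate = 14.1 mg/hr ÷ 0.9791667 mg/mL = 14.4 mL/hr
Volume infused = 14.4 mL/hr × 0.3 hr = 4.32 mL
Volume remaining = 240 − 4.32 = 235.68 mL
Drug remaining = 235.68 mL × 0.9791667 mg/mL = 230.77 mg

231 mg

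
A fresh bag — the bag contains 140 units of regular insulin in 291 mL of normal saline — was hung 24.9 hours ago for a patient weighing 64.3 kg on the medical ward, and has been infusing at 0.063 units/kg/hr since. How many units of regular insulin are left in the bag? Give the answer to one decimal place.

Dose = 0.063 units/kg/hr × 64.3 kg = 4.0509 units/hr
Concentration = 140 units ÷ 291 mL = 0.4810997 units/mL
Rate = 4.0509 units/hr ÷ 0.4810997 units/mL = 8.420085 mL/hr
Volume infused = 8.420085 mL/hr × 24.9 hr = 209.6601 mL
Volume remaining = 291 − 209.6601 = 81.33988 mL
Drug remaining = 81.33988 mL × 0.4810997 units/mL = 39.13259 units

39.1 units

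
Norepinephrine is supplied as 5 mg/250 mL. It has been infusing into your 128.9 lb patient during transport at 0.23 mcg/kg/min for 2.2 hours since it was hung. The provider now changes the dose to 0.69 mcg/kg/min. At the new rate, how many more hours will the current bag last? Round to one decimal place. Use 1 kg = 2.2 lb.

Initial rate:
Weight = 128.9 lb ÷ 2.2 lb/kg = 58.59091 kg
Dose = 0.23 mcg/kg/min × 58.59091 kg = 13.47591 mcg/min
13.47591 mcg/min × 60 min/hr = 808.5545 mcg/hr
Concentration = 5 mg ÷ 250 mL = 0.02 mg/mL = 20 mcg/mL
Rate = 808.5545 mcg/hr ÷ 20 mcg/mL = 40.42773 mL/hr
Volume infused so far = 40.42773 mL/hr × 2.2 hr = 88.941 mL
Volume remaining = 250 − 88.941 = 161.059 mL
New rate:
Dose = 0.69 mcg/kg/min × 58.59091 kg = 40.42773 mcg/min
40.42773 mcg/min × 60 min/hr = 2425.664 mcg/hr
Rate = 2425.664 mcg/hr ÷ 20 mcg/mL = 121.2832 mL/hr
Time remaining = 161.059 mL ÷ 121.2832 mL/hr = 1.327958 hr

1.3 hours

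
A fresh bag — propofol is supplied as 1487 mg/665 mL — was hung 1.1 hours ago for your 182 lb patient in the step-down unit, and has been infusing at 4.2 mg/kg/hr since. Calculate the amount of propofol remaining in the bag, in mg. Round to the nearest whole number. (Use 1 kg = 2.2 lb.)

1105 mg

Weight = 182 lb ÷ 2.2 lb/kg = 82.72727 kg
Dose = 4.2 mg/kg/hr × 82.72727 kg = 347.4545 mg/hr
Concentration = 1487 mg ÷ 665 mL = 2.23609 mg/mL
Rate = 347.4545 mg/hr ÷ 2.23609 mg/mL = 155.3849 mL/hr
Volume infused = 155.3849 mL/hr × 1.1 hr = 170.9233 mL
Volume remaining = 665 − 170.9233 = 494.0767 mL
Drug remaining = 494.0767 mL × 2.23609 mg/mL = 1104.8 mg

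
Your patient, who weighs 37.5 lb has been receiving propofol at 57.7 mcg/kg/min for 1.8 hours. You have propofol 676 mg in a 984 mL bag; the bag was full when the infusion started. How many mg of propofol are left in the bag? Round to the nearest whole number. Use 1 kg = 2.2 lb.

570 mg

Weight = 37.5 lb ÷ 2.2 lb/kg = 17.04545 kg
Dose = 57.7 mcg/kg/min × 17.04545 kg = 983.5227 mcg/min
983.5227 mcg/min × 60 min/hr = 59011.36 mcg/hr
Concentration = 676 mg ÷ 984 mL = 0.6869919 mg/mL = 686.9919 mcg/mL
Rate = 59011.36 mcg/hr ÷ 686.9919 mcg/mL = 85.8982 mL/hr
Volume infused = 85.8982 mL/hr × 1.8 hr = 154.6168 mL
Volume remaining = 984 − 154.6168 = 829.3832 mL
Drug remaining = 829.3832 mL × 686.9919 mcg/mL = 569779.5 mcg = 569.7795 mg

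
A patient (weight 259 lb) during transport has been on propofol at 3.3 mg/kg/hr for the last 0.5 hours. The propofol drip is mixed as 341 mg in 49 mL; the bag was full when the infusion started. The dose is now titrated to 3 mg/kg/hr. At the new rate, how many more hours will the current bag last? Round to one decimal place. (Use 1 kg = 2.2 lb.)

Initial rate:
Weight = 259 lb ÷ 2.2 lb/kg = 117.7273 kg
Dose = 3.3 mg/kg/hr × 117.7273 kg = 388.5 mg/hr
Concentration = 341 mg ÷ 49 mL = 6.959184 mg/mL
Rate = 388.5 mg/hr ÷ 6.959184 mg/mL = 55.82551 mL/hr
Volume infused so far = 55.82551 mL/hr × 0.5 hr = 27.91276 mL
Volume remaining = 49 − 27.91276 = 21.08724 mL
New rate:
Dose = 3 mg/kg/hr × 117.7273 kg = 353.1818 mg/hr
Rate = 353.1818 mg/hr ÷ 6.959184 mg/mL = 50.75047 mL/hr
Time remaining = 21.08724 mL ÷ 50.75047 mL/hr = 0.4155084 hr

0.4 hours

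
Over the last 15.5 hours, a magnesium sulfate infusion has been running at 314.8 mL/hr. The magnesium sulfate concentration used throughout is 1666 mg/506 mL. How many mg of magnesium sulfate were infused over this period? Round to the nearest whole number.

Concentration = 1666 mg ÷ 506 mL = 3.29249 mg/mL
Drug rate = 314.8 mL/hr × 3.29249 mg/mL = 1036.476 mg/hr
Total = 1036.476 mg/hr × 15.5 hr = 16065.38 mg

16065 mg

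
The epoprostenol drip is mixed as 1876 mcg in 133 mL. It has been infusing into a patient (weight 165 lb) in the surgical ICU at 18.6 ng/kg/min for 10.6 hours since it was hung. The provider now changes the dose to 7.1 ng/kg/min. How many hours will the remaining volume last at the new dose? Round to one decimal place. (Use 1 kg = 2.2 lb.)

Initial rate:
Weight = 165 lb ÷ 2.2 lb/kg = 75 kg
Dose = 18.6 ng/kg/min × 75 kg = 1395 ng/min
1395 ng/min × 60 min/hr = 83700 ng/hr
Concentration = 1876 mcg ÷ 133 mL = 14.10526 mcg/mL = 14105.26 ng/mL
Rate = 83700 ng/hr ÷ 14105.26 ng/mL = 5.933955 mL/hr
Volume infused so far = 5.933955 mL/hr × 10.6 hr = 62.89993 mL
Volume remaining = 133 − 62.89993 = 70.10007 mL
New rate:
Dose = 7.1 ng/kg/min × 75 kg = 532.5 ng/min
532.5 ng/min × 60 min/hr = 31950 ng/hr
Rate = 31950 ng/hr ÷ 14105.26 ng/mL = 2.265112 mL/hr
Time remaining = 70.10007 mL ÷ 2.265112 mL/hr = 30.94773 hr

30.9 hours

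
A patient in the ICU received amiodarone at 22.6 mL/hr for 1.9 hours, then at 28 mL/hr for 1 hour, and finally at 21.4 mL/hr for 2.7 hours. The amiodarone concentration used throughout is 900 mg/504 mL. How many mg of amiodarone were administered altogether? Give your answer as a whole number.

230 mg

Concentration = 900 mg ÷ 504 mL = 1.785714 mg/mL
Stage 1: 22.6 mL/hr × 1.9 hr = 42.94 mL → 42.94 mL × 1.785714 mg/mL = 76.67857 mg
Stage 2: 28 mL/hr × 1 hr = 28 mL → 28 mL × 1.785714 mg/mL = 50 mg
Stage 3: 21.4 mL/hr × 2.7 hr = 57.78 mL → 57.78 mL × 1.785714 mg/mL = 103.1786 mg
Total = 76.67857 + 50 + 103.1786 = 229.8571 mg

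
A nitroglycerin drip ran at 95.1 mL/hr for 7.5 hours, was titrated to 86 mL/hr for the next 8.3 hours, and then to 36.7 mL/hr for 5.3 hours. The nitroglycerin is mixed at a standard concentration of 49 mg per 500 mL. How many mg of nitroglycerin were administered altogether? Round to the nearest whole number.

159 mg

Concentration = 49 mg ÷ 500 mL = 0.098 mg/mL
Stage 1: 95.1 mL/hr × 7.5 hr = 713.25 mL → 713.25 mL × 0.098 mg/mL = 69.8985 mg
Stage 2: 86 mL/hr × 8.3 hr = 713.8 mL → 713.8 mL × 0.098 mg/mL = 69.9524 mg
Stage 3: 36.7 mL/hr × 5.3 hr = 194.51 mL → 194.51 mL × 0.098 mg/mL = 19.06198 mg
Total = 69.8985 + 69.9524 + 19.06198 = 158.9129 mg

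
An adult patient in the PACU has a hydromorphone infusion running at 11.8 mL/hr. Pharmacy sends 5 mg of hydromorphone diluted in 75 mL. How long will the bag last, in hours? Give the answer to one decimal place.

Duration = 75 mL ÷ 11.8 mL/hr = 6.355932 hr

6.4 hours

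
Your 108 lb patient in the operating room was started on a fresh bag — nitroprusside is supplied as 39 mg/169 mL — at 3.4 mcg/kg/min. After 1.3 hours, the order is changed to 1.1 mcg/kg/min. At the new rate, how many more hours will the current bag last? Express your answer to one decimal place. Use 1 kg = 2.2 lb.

8.0 hours

Initial rate:
Weight = 108 lb ÷ 2.2 lb/kg = 49.09091 kg
Dose = 3.4 mcg/kg/min × 49.09091 kg = 166.9091 mcg/min
166.9091 mcg/min × 60 min/hr = 10014.55 mcg/hr
Concentration = 39 mg ÷ 169 mL = 0.2307692 mg/mL = 230.7692 mcg/mL
Rate = 10014.55 mcg/hr ÷ 230.7692 mcg/mL = 43.39636 mL/hr
Volume infused so far = 43.39636 mL/hr × 1.3 hr = 56.41527 mL
Volume remaining = 169 − 56.41527 = 112.5847 mL
New rate:
Dose = 1.1 mcg/kg/min × 49.09091 kg = 54 mcg/min
54 mcg/min × 60 min/hr = 3240 mcg/hr
Rate = 3240 mcg/hr ÷ 230.7692 mcg/mL = 14.04 mL/hr
Time remaining = 112.5847 mL ÷ 14.04 mL/hr = 8.018855 hr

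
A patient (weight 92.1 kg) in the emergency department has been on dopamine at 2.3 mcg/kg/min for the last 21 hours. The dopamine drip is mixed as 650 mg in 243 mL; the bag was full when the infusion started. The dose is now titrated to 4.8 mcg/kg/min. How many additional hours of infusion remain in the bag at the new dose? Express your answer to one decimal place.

14.4 hours

Initial rate:
Dose = 2.3 mcg/kg/min × 92.1 kg = 211.83 mcg/min
211.83 mcg/min × 60 min/hr = 12709.8 mcg/hr
Concentration = 650 mg ÷ 243 mL = 2.674897 mg/mL = 2674.897 mcg/mL
Rate = 12709.8 mcg/hr ÷ 2674.897 mcg/mL = 4.75151 mL/hr
Volume infused so far = 4.75151 mL/hr × 21 hr = 99.78171 mL
Volume remaining = 243 − 99.78171 = 143.2183 mL
New rate:
Dose = 4.8 mcg/kg/min × 92.1 kg = 442.08 mcg/min
442.08 mcg/min × 60 min/hr = 26524.8 mcg/hr
Rate = 26524.8 mcg/hr ÷ 2674.897 mcg/mL = 9.916194 mL/hr
Time remaining = 143.2183 mL ÷ 9.916194 mL/hr = 14.44287 hr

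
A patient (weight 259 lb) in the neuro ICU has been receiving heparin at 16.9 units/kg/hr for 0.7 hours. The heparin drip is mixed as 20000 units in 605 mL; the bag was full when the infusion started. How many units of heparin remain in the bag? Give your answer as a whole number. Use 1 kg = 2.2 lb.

Weight = 259 lb ÷ 2.2 lb/kg = 117.7273 kg
Dose = 16.9 units/kg/hr × 117.7273 kg = 1989.591 units/hr
Concentration = 20000 units ÷ 605 mL = 33.05785 units/mL
Rate = 1989.591 units/hr ÷ 33.05785 units/mL = 60.18512 mL/hr
Volume infused = 60.18512 mL/hr × 0.7 hr = 42.12959 mL
Volume remaining = 605 − 42.12959 = 562.8704 mL
Drug remaining = 562.8704 mL × 33.05785 units/mL = 18607.29 units

18607 units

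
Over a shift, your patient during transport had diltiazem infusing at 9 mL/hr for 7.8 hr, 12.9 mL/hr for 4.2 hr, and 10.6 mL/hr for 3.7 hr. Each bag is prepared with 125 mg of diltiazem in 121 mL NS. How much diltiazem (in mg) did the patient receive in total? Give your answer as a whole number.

169 mg

Concentration = 125 mg ÷ 121 mL = 1.033058 mg/mL
Stage 1: 9 mL/hr × 7.8 hr = 70.2 mL → 70.2 mL × 1.033058 mg/mL = 72.52066 mg
Stage 2: 12.9 mL/hr × 4.2 hr = 54.18 mL → 54.18 mL × 1.033058 mg/mL = 55.97107 mg
Stage 3: 10.6 mL/hr × 3.7 hr = 39.22 mL → 39.22 mL × 1.033058 mg/mL = 40.51653 mg
Total = 72.52066 + 55.97107 + 40.51653 = 169.0083 mg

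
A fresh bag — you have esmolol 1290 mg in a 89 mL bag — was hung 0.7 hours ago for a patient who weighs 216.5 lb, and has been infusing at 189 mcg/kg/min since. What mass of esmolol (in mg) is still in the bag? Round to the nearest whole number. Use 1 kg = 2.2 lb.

509 mg

Weight = 216.5 lb ÷ 2.2 lb/kg = 98.40909 kg
Dose = 189 mcg/kg/min × 98.40909 kg = 18599.32 mcg/min
18599.32 mcg/min × 60 min/hr = 1115959 mcg/hr
Concentration = 1290 mg ÷ 89 mL = 14.49438 mg/mL = 14494.38 mcg/mL
Rate = 1115959 mcg/hr ÷ 14494.38 mcg/mL = 76.99253 mL/hr
Volume infused = 76.99253 mL/hr × 0.7 hr = 53.89477 mL
Volume remaining = 89 − 53.89477 = 35.10523 mL
Drug remaining = 35.10523 mL × 14494.38 mcg/mL = 508828.6 mcg = 508.8286 mg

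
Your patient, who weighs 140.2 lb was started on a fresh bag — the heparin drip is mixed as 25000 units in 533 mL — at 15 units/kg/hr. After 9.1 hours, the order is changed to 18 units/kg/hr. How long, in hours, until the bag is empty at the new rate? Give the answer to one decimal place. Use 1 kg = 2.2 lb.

Initial rate:
Weight = 140.2 lb ÷ 2.2 lb/kg = 63.72727 kg
Dose = 15 units/kg/hr × 63.72727 kg = 955.9091 units/hr
Concentration = 25000 units ÷ 533 mL = 46.90432 units/mL
Rate = 955.9091 units/hr ÷ 46.90432 units/mL = 20.37998 mL/hr
Volume infused so far = 20.37998 mL/hr × 9.1 hr = 185.4578 mL
Volume remaining = 533 − 185.4578 = 347.5422 mL
New rate:
Dose = 18 units/kg/hr × 63.72727 kg = 1147.091 units/hr
Rate = 1147.091 units/hr ÷ 46.90432 units/mL = 24.45598 mL/hr
Time remaining = 347.5422 mL ÷ 24.45598 mL/hr = 14.21093 hr

14.2 hours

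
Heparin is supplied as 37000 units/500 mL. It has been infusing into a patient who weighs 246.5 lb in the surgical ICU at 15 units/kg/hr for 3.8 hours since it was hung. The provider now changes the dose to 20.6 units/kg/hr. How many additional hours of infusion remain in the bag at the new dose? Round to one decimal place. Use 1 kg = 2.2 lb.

Initial rate:
Weight = 246.5 lb ÷ 2.2 lb/kg = 112.0455 kg
Dose = 15 units/kg/hr × 112.0455 kg = 1680.682 units/hr
Concentration = 37000 units ÷ 500 mL = 74 units/mL
Rate = 1680.682 units/hr ÷ 74 units/mL = 22.71192 mL/hr
Volume infused so far = 22.71192 mL/hr × 3.8 hr = 86.30528 mL
Volume remaining = 500 − 86.30528 = 413.6947 mL
New rate:
Dose = 20.6 units/kg/hr × 112.0455 kg = 2308.136 units/hr
Rate = 2308.136 units/hr ÷ 74 units/mL = 31.19103 mL/hr
Time remaining = 413.6947 mL ÷ 31.19103 mL/hr = 13.26326 hr

13.3 hours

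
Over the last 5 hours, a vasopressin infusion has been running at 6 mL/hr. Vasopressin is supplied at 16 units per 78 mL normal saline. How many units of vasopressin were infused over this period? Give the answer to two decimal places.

Concentration = 16 units ÷ 78 mL = 0.2051282 units/mL
Drug rate = 6 mL/hr × 0.2051282 units/mL = 1.230769 units/hr
Total = 1.230769 units/hr × 5 hr = 6.153846 units

6.15 units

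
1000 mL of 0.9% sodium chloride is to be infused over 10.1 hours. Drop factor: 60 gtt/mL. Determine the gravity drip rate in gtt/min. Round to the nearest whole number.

1000 mL ÷ (10.1 hr × 60 = 606 min) = 1.650165 mL/min
1.650165 mL/min × 60 gtt/mL = 99.0099 gtt/min

99 gtt/min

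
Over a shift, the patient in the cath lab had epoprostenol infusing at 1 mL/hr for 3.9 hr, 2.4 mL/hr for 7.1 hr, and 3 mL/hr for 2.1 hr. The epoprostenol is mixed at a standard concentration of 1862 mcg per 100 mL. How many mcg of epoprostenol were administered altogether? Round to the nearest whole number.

Concentration = 1862 mcg ÷ 100 mL = 18.62 mcg/mL
Stage 1: 1 mL/hr × 3.9 hr = 3.9 mL → 3.9 mL × 18.62 mcg/mL = 72.618 mcg
Stage 2: 2.4 mL/hr × 7.1 hr = 17.04 mL → 17.04 mL × 18.62 mcg/mL = 317.2848 mcg
Stage 3: 3 mL/hr × 2.1 hr = 6.3 mL → 6.3 mL × 18.62 mcg/mL = 117.306 mcg
Total = 72.618 + 317.2848 + 117.306 = 507.2088 mcg

507 mcg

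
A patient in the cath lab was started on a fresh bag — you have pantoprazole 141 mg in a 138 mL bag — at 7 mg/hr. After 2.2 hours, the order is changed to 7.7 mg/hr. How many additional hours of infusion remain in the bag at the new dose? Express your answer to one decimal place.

16.3 hours

Initial rate:
Concentration = 141 mg ÷ 138 mL = 1.021739 mg/mL
Rate = 7 mg/hr ÷ 1.021739 mg/mL = 6.851064 mL/hr
Volume infused so far = 6.851064 mL/hr × 2.2 hr = 15.07234 mL
Volume remaining = 138 − 15.07234 = 122.9277 mL
New rate:
Rate = 7.7 mg/hr ÷ 1.021739 mg/mL = 7.53617 mL/hr
Time remaining = 122.9277 mL ÷ 7.53617 mL/hr = 16.31169 hr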